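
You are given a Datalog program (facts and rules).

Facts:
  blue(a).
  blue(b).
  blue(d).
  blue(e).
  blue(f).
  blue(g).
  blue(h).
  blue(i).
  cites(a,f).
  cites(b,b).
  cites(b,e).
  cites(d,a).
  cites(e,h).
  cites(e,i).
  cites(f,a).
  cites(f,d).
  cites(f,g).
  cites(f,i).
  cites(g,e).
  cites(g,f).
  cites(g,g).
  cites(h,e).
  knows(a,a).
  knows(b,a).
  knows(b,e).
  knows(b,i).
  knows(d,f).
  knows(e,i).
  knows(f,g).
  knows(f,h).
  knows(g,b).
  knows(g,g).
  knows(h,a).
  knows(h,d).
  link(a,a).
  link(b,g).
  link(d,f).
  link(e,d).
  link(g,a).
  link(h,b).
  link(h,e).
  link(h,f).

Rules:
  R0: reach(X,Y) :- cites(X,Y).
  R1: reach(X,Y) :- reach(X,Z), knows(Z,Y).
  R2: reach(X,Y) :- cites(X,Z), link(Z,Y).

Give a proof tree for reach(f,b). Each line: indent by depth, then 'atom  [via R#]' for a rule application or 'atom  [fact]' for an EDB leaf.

round 1: derive reach(a,f) via R0 from cites(a,f)
round 1: derive reach(b,b) via R0 from cites(b,b)
round 1: derive reach(b,e) via R0 from cites(b,e)
round 1: derive reach(d,a) via R0 from cites(d,a)
round 1: derive reach(e,h) via R0 from cites(e,h)
round 1: derive reach(e,i) via R0 from cites(e,i)
round 1: derive reach(f,a) via R0 from cites(f,a)
round 1: derive reach(f,d) via R0 from cites(f,d)
round 1: derive reach(f,g) via R0 from cites(f,g)
round 1: derive reach(f,i) via R0 from cites(f,i)
round 1: derive reach(g,e) via R0 from cites(g,e)
round 1: derive reach(g,f) via R0 from cites(g,f)
round 1: derive reach(g,g) via R0 from cites(g,g)
round 1: derive reach(h,e) via R0 from cites(h,e)
round 1: derive reach(b,d) via R2 from cites(b,e), link(e,d)
round 1: derive reach(b,g) via R2 from cites(b,b), link(b,g)
round 1: derive reach(e,b) via R2 from cites(e,h), link(h,b)
round 1: derive reach(e,e) via R2 from cites(e,h), link(h,e)
round 1: derive reach(e,f) via R2 from cites(e,h), link(h,f)
round 1: derive reach(f,f) via R2 from cites(f,d), link(d,f)
round 1: derive reach(g,a) via R2 from cites(g,g), link(g,a)
round 1: derive reach(g,d) via R2 from cites(g,e), link(e,d)
round 1: derive reach(h,d) via R2 from cites(h,e), link(e,d)
round 2: derive reach(a,g) via R1 from reach(a,f), knows(f,g)
round 2: derive reach(a,h) via R1 from reach(a,f), knows(f,h)
round 2: derive reach(b,a) via R1 from reach(b,b), knows(b,a)
round 2: derive reach(b,f) via R1 from reach(b,d), knows(d,f)
round 2: derive reach(b,i) via R1 from reach(b,b), knows(b,i)
round 2: derive reach(e,a) via R1 from reach(e,b), knows(b,a)
round 2: derive reach(e,d) via R1 from reach(e,h), knows(h,d)
round 2: derive reach(e,g) via R1 from reach(e,f), knows(f,g)
round 2: derive reach(f,b) via R1 from reach(f,g), knows(g,b)
round 2: derive reach(f,h) via R1 from reach(f,f), knows(f,h)
round 2: derive reach(g,b) via R1 from reach(g,g), knows(g,b)
round 2: derive reach(g,h) via R1 from reach(g,f), knows(f,h)
round 2: derive reach(g,i) via R1 from reach(g,e), knows(e,i)
round 2: derive reach(h,f) via R1 from reach(h,d), knows(d,f)
round 2: derive reach(h,i) via R1 from reach(h,e), knows(e,i)
round 3: derive reach(a,a) via R1 from reach(a,h), knows(h,a)
round 3: derive reach(a,b) via R1 from reach(a,g), knows(g,b)
round 3: derive reach(a,d) via R1 from reach(a,h), knows(h,d)
round 3: derive reach(b,h) via R1 from reach(b,f), knows(f,h)
round 3: derive reach(f,e) via R1 from reach(f,b), knows(b,e)
round 3: derive reach(h,g) via R1 from reach(h,f), knows(f,g)
round 3: derive reach(h,h) via R1 from reach(h,f), knows(f,h)
round 4: derive reach(a,e) via R1 from reach(a,b), knows(b,e)
round 4: derive reach(a,i) via R1 from reach(a,b), knows(b,i)
round 4: derive reach(h,a) via R1 from reach(h,h), knows(h,a)
round 4: derive reach(h,b) via R1 from reach(h,g), knows(g,b)

reach(f,b)  [via R1]
  reach(f,g)  [via R0]
    cites(f,g)  [fact]
  knows(g,b)  [fact]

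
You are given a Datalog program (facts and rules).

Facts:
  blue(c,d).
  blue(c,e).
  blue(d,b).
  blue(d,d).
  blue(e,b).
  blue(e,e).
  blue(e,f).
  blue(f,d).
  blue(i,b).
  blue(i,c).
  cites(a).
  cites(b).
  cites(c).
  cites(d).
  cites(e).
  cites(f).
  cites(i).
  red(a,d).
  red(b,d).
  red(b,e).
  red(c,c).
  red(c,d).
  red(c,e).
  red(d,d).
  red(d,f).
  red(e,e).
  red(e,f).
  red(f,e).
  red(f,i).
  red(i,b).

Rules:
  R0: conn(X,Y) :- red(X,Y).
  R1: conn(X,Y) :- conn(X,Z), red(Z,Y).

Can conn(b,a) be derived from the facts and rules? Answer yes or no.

round 1: derive conn(a,d) via R0 from red(a,d)
round 1: derive conn(b,d) via R0 from red(b,d)
round 1: derive conn(b,e) via R0 from red(b,e)
round 1: derive conn(c,c) via R0 from red(c,c)
round 1: derive conn(c,d) via R0 from red(c,d)
round 1: derive conn(c,e) via R0 from red(c,e)
round 1: derive conn(d,d) via R0 from red(d,d)
round 1: derive conn(d,f) via R0 from red(d,f)
round 1: derive conn(e,e) via R0 from red(e,e)
round 1: derive conn(e,f) via R0 from red(e,f)
round 1: derive conn(f,e) via R0 from red(f,e)
round 1: derive conn(f,i) via R0 from red(f,i)
round 1: derive conn(i,b) via R0 from red(i,b)
round 2: derive conn(a,f) via R1 from conn(a,d), red(d,f)
round 2: derive conn(b,f) via R1 from conn(b,d), red(d,f)
round 2: derive conn(c,f) via R1 from conn(c,d), red(d,f)
round 2: derive conn(d,e) via R1 from conn(d,f), red(f,e)
round 2: derive conn(d,i) via R1 from conn(d,f), red(f,i)
round 2: derive conn(e,i) via R1 from conn(e,f), red(f,i)
round 2: derive conn(f,b) via R1 from conn(f,i), red(i,b)
round 2: derive conn(f,f) via R1 from conn(f,e), red(e,f)
round 2: derive conn(i,d) via R1 from conn(i,b), red(b,d)
round 2: derive conn(i,e) via R1 from conn(i,b), red(b,e)
round 3: derive conn(a,e) via R1 from conn(a,f), red(f,e)
round 3: derive conn(a,i) via R1 from conn(a,f), red(f,i)
round 3: derive conn(b,i) via R1 from conn(b,f), red(f,i)
round 3: derive conn(c,i) via R1 from conn(c,f), red(f,i)
round 3: derive conn(d,b) via R1 from conn(d,i), red(i,b)
round 3: derive conn(e,b) via R1 from conn(e,i), red(i,b)
round 3: derive conn(f,d) via R1 from conn(f,b), red(b,d)
round 3: derive conn(i,f) via R1 from conn(i,d), red(d,f)
round 4: derive conn(a,b) via R1 from conn(a,i), red(i,b)
round 4: derive conn(b,b) via R1 from conn(b,i), red(i,b)
round 4: derive conn(c,b) via R1 from conn(c,i), red(i,b)
round 4: derive conn(e,d) via R1 from conn(e,b), red(b,d)
round 4: derive conn(i,i) via R1 from conn(i,f), red(f,i)

no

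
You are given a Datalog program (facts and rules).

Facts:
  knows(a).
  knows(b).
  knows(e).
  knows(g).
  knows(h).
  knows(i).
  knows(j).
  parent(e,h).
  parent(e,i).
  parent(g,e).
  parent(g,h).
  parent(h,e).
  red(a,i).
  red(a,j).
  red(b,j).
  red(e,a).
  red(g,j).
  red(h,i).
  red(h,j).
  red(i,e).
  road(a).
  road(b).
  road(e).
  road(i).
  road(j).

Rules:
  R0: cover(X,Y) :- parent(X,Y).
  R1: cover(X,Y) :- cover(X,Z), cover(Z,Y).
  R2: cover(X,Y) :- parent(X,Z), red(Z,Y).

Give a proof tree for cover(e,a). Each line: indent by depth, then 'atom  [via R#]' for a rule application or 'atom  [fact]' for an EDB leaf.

cover(e,a)  [via R1]
  cover(e,h)  [via R0]
    parent(e,h)  [fact]
  cover(h,a)  [via R2]
    parent(h,e)  [fact]
    red(e,a)  [fact]

round 1: derive cover(e,h) via R0 from parent(e,h)
round 1: derive cover(e,i) via R0 from parent(e,i)
round 1: derive cover(g,e) via R0 from parent(g,e)
round 1: derive cover(g,h) via R0 from parent(g,h)
round 1: derive cover(h,e) via R0 from parent(h,e)
round 1: derive cover(e,e) via R2 from parent(e,i), red(i,e)
round 1: derive cover(e,j) via R2 from parent(e,h), red(h,j)
round 1: derive cover(g,a) via R2 from parent(g,e), red(e,a)
round 1: derive cover(g,i) via R2 from parent(g,h), red(h,i)
round 1: derive cover(g,j) via R2 from parent(g,h), red(h,j)
round 1: derive cover(h,a) via R2 from parent(h,e), red(e,a)
round 2: derive cover(e,a) via R1 from cover(e,h), cover(h,a)
round 2: derive cover(h,h) via R1 from cover(h,e), cover(e,h)
round 2: derive cover(h,i) via R1 from cover(h,e), cover(e,i)
round 2: derive cover(h,j) via R1 from cover(h,e), cover(e,j)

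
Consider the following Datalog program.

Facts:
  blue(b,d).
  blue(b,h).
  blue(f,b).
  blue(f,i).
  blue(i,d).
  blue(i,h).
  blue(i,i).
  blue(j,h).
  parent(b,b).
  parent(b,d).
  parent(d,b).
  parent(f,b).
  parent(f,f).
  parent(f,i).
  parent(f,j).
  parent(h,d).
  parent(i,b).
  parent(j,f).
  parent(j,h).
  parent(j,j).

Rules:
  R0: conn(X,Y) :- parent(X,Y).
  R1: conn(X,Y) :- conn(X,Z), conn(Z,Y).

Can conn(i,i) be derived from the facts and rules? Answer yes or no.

no

round 1: derive conn(b,b) via R0 from parent(b,b)
round 1: derive conn(b,d) via R0 from parent(b,d)
round 1: derive conn(d,b) via R0 from parent(d,b)
round 1: derive conn(f,b) via R0 from parent(f,b)
round 1: derive conn(f,f) via R0 from parent(f,f)
round 1: derive conn(f,i) via R0 from parent(f,i)
round 1: derive conn(f,j) via R0 from parent(f,j)
round 1: derive conn(h,d) via R0 from parent(h,d)
round 1: derive conn(i,b) via R0 from parent(i,b)
round 1: derive conn(j,f) via R0 from parent(j,f)
round 1: derive conn(j,h) via R0 from parent(j,h)
round 1: derive conn(j,j) via R0 from parent(j,j)
round 2: derive conn(d,d) via R1 from conn(d,b), conn(b,d)
round 2: derive conn(f,d) via R1 from conn(f,b), conn(b,d)
round 2: derive conn(f,h) via R1 from conn(f,j), conn(j,h)
round 2: derive conn(h,b) via R1 from conn(h,d), conn(d,b)
round 2: derive conn(i,d) via R1 from conn(i,b), conn(b,d)
round 2: derive conn(j,b) via R1 from conn(j,f), conn(f,b)
round 2: derive conn(j,d) via R1 from conn(j,h), conn(h,d)
round 2: derive conn(j,i) via R1 from conn(j,f), conn(f,i)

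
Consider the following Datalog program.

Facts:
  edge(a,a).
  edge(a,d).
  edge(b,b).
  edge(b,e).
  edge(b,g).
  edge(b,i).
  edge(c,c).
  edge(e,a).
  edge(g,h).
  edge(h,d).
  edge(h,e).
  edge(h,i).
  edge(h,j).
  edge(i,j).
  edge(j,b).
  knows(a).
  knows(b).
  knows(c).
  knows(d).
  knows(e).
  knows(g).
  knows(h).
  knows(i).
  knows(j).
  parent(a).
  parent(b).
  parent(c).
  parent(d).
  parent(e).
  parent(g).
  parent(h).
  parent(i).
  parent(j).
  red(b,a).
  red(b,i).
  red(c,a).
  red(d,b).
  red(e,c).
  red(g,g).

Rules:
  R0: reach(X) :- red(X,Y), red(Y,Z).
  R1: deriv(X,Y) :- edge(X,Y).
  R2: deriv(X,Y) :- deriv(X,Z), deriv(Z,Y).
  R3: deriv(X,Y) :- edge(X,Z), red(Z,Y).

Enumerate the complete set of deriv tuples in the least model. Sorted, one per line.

round 1: derive deriv(a,a) via R1 from edge(a,a)
round 1: derive deriv(a,d) via R1 from edge(a,d)
round 1: derive deriv(b,b) via R1 from edge(b,b)
round 1: derive deriv(b,e) via R1 from edge(b,e)
round 1: derive deriv(b,g) via R1 from edge(b,g)
round 1: derive deriv(b,i) via R1 from edge(b,i)
round 1: derive deriv(c,c) via R1 from edge(c,c)
round 1: derive deriv(e,a) via R1 from edge(e,a)
round 1: derive deriv(g,h) via R1 from edge(g,h)
round 1: derive deriv(h,d) via R1 from edge(h,d)
round 1: derive deriv(h,e) via R1 from edge(h,e)
round 1: derive deriv(h,i) via R1 from edge(h,i)
round 1: derive deriv(h,j) via R1 from edge(h,j)
round 1: derive deriv(i,j) via R1 from edge(i,j)
round 1: derive deriv(j,b) via R1 from edge(j,b)
round 1: derive deriv(a,b) via R3 from edge(a,d), red(d,b)
round 1: derive deriv(b,a) via R3 from edge(b,b), red(b,a)
round 1: derive deriv(b,c) via R3 from edge(b,e), red(e,c)
round 1: derive deriv(c,a) via R3 from edge(c,c), red(c,a)
round 1: derive deriv(h,b) via R3 from edge(h,d), red(d,b)
round 1: derive deriv(h,c) via R3 from edge(h,e), red(e,c)
round 1: derive deriv(j,a) via R3 from edge(j,b), red(b,a)
round 1: derive deriv(j,i) via R3 from edge(j,b), red(b,i)
round 2: derive deriv(a,c) via R2 from deriv(a,b), deriv(b,c)
round 2: derive deriv(a,e) via R2 from deriv(a,b), deriv(b,e)
round 2: derive deriv(a,g) via R2 from deriv(a,b), deriv(b,g)
round 2: derive deriv(a,i) via R2 from deriv(a,b), deriv(b,i)
round 2: derive deriv(b,d) via R2 from deriv(b,a), deriv(a,d)
round 2: derive deriv(b,h) via R2 from deriv(b,g), deriv(g,h)
round 2: derive deriv(b,j) via R2 from deriv(b,i), deriv(i,j)
round 2: derive deriv(c,b) via R2 from deriv(c,a), deriv(a,b)
round 2: derive deriv(c,d) via R2 from deriv(c,a), deriv(a,d)
round 2: derive deriv(e,b) via R2 from deriv(e,a), deriv(a,b)
round 2: derive deriv(e,d) via R2 from deriv(e,a), deriv(a,d)
round 2: derive deriv(g,b) via R2 from deriv(g,h), deriv(h,b)
round 2: derive deriv(g,c) via R2 from deriv(g,h), deriv(h,c)
round 2: derive deriv(g,d) via R2 from deriv(g,h), deriv(h,d)
round 2: derive deriv(g,e) via R2 from deriv(g,h), deriv(h,e)
round 2: derive deriv(g,i) via R2 from deriv(g,h), deriv(h,i)
round 2: derive deriv(g,j) via R2 from deriv(g,h), deriv(h,j)
round 2: derive deriv(h,a) via R2 from deriv(h,b), deriv(b,a)
round 2: derive deriv(h,g) via R2 from deriv(h,b), deriv(b,g)
round 2: derive deriv(i,a) via R2 from deriv(i,j), deriv(j,a)
round 2: derive deriv(i,b) via R2 from deriv(i,j), deriv(j,b)
round 2: derive deriv(i,i) via R2 from deriv(i,j), deriv(j,i)
round 2: derive deriv(j,c) via R2 from deriv(j,b), deriv(b,c)
round 2: derive deriv(j,d) via R2 from deriv(j,a), deriv(a,d)
round 2: derive deriv(j,e) via R2 from deriv(j,b), deriv(b,e)
round 2: derive deriv(j,g) via R2 from deriv(j,b), deriv(b,g)
round 2: derive deriv(j,j) via R2 from deriv(j,i), deriv(i,j)
round 3: derive deriv(a,h) via R2 from deriv(a,b), deriv(b,h)
round 3: derive deriv(a,j) via R2 from deriv(a,b), deriv(b,j)
round 3: derive deriv(c,e) via R2 from deriv(c,a), deriv(a,e)
round 3: derive deriv(c,g) via R2 from deriv(c,a), deriv(a,g)
round 3: derive deriv(c,h) via R2 from deriv(c,b), deriv(b,h)
round 3: derive deriv(c,i) via R2 from deriv(c,a), deriv(a,i)
round 3: derive deriv(c,j) via R2 from deriv(c,b), deriv(b,j)
round 3: derive deriv(e,c) via R2 from deriv(e,a), deriv(a,c)
round 3: derive deriv(e,e) via R2 from deriv(e,a), deriv(a,e)
round 3: derive deriv(e,g) via R2 from deriv(e,a), deriv(a,g)
round 3: derive deriv(e,h) via R2 from deriv(e,b), deriv(b,h)
round 3: derive deriv(e,i) via R2 from deriv(e,a), deriv(a,i)
round 3: derive deriv(e,j) via R2 from deriv(e,b), deriv(b,j)
round 3: derive deriv(g,a) via R2 from deriv(g,b), deriv(b,a)
round 3: derive deriv(g,g) via R2 from deriv(g,b), deriv(b,g)
round 3: derive deriv(h,h) via R2 from deriv(h,b), deriv(b,h)
round 3: derive deriv(i,c) via R2 from deriv(i,a), deriv(a,c)
round 3: derive deriv(i,d) via R2 from deriv(i,a), deriv(a,d)
round 3: derive deriv(i,e) via R2 from deriv(i,a), deriv(a,e)
round 3: derive deriv(i,g) via R2 from deriv(i,a), deriv(a,g)
round 3: derive deriv(i,h) via R2 from deriv(i,b), deriv(b,h)
round 3: derive deriv(j,h) via R2 from deriv(j,b), deriv(b,h)

deriv(a,a)
deriv(a,b)
deriv(a,c)
deriv(a,d)
deriv(a,e)
deriv(a,g)
deriv(a,h)
deriv(a,i)
deriv(a,j)
deriv(b,a)
deriv(b,b)
deriv(b,c)
deriv(b,d)
deriv(b,e)
deriv(b,g)
deriv(b,h)
deriv(b,i)
deriv(b,j)
deriv(c,a)
deriv(c,b)
deriv(c,c)
deriv(c,d)
deriv(c,e)
deriv(c,g)
deriv(c,h)
deriv(c,i)
deriv(c,j)
deriv(e,a)
deriv(e,b)
deriv(e,c)
deriv(e,d)
deriv(e,e)
deriv(e,g)
deriv(e,h)
deriv(e,i)
deriv(e,j)
deriv(g,a)
deriv(g,b)
deriv(g,c)
deriv(g,d)
deriv(g,e)
deriv(g,g)
deriv(g,h)
deriv(g,i)
deriv(g,j)
deriv(h,a)
deriv(h,b)
deriv(h,c)
deriv(h,d)
deriv(h,e)
deriv(h,g)
deriv(h,h)
deriv(h,i)
deriv(h,j)
deriv(i,a)
deriv(i,b)
deriv(i,c)
deriv(i,d)
deriv(i,e)
deriv(i,g)
deriv(i,h)
deriv(i,i)
deriv(i,j)
deriv(j,a)
deriv(j,b)
deriv(j,c)
deriv(j,d)
deriv(j,e)
deriv(j,g)
deriv(j,h)
deriv(j,i)
deriv(j,j)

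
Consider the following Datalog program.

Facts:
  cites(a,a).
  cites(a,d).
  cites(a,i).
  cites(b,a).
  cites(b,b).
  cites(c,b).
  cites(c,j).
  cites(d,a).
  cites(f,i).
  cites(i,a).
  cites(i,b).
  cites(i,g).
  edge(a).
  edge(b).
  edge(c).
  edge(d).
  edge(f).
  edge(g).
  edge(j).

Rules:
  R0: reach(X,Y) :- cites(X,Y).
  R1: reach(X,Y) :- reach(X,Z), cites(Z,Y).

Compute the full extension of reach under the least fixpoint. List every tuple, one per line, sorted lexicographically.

reach(a,a)
reach(a,b)
reach(a,d)
reach(a,g)
reach(a,i)
reach(b,a)
reach(b,b)
reach(b,d)
reach(b,g)
reach(b,i)
reach(c,a)
reach(c,b)
reach(c,d)
reach(c,g)
reach(c,i)
reach(c,j)
reach(d,a)
reach(d,b)
reach(d,d)
reach(d,g)
reach(d,i)
reach(f,a)
reach(f,b)
reach(f,d)
reach(f,g)
reach(f,i)
reach(i,a)
reach(i,b)
reach(i,d)
reach(i,g)
reach(i,i)

round 1: derive reach(a,a) via R0 from cites(a,a)
round 1: derive reach(a,d) via R0 from cites(a,d)
round 1: derive reach(a,i) via R0 from cites(a,i)
round 1: derive reach(b,a) via R0 from cites(b,a)
round 1: derive reach(b,b) via R0 from cites(b,b)
round 1: derive reach(c,b) via R0 from cites(c,b)
round 1: derive reach(c,j) via R0 from cites(c,j)
round 1: derive reach(d,a) via R0 from cites(d,a)
round 1: derive reach(f,i) via R0 from cites(f,i)
round 1: derive reach(i,a) via R0 from cites(i,a)
round 1: derive reach(i,b) via R0 from cites(i,b)
round 1: derive reach(i,g) via R0 from cites(i,g)
round 2: derive reach(a,b) via R1 from reach(a,i), cites(i,b)
round 2: derive reach(a,g) via R1 from reach(a,i), cites(i,g)
round 2: derive reach(b,d) via R1 from reach(b,a), cites(a,d)
round 2: derive reach(b,i) via R1 from reach(b,a), cites(a,i)
round 2: derive reach(c,a) via R1 from reach(c,b), cites(b,a)
round 2: derive reach(d,d) via R1 from reach(d,a), cites(a,d)
round 2: derive reach(d,i) via R1 from reach(d,a), cites(a,i)
round 2: derive reach(f,a) via R1 from reach(f,i), cites(i,a)
round 2: derive reach(f,b) via R1 from reach(f,i), cites(i,b)
round 2: derive reach(f,g) via R1 from reach(f,i), cites(i,g)
round 2: derive reach(i,d) via R1 from reach(i,a), cites(a,d)
round 2: derive reach(i,i) via R1 from reach(i,a), cites(a,i)
round 3: derive reach(b,g) via R1 from reach(b,i), cites(i,g)
round 3: derive reach(c,d) via R1 from reach(c,a), cites(a,d)
round 3: derive reach(c,i) via R1 from reach(c,a), cites(a,i)
round 3: derive reach(d,b) via R1 from reach(d,i), cites(i,b)
round 3: derive reach(d,g) via R1 from reach(d,i), cites(i,g)
round 3: derive reach(f,d) via R1 from reach(f,a), cites(a,d)
round 4: derive reach(c,g) via R1 from reach(c,i), cites(i,g)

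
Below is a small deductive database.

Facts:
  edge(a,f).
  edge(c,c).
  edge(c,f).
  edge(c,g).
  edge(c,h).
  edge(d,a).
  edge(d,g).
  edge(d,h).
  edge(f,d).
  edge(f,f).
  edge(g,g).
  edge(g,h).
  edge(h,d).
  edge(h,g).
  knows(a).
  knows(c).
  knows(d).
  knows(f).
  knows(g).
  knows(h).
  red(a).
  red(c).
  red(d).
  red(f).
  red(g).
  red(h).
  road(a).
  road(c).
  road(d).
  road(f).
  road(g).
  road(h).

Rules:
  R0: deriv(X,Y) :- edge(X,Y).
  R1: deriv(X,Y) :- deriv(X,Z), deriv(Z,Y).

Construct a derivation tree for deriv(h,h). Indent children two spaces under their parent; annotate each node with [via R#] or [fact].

deriv(h,h)  [via R1]
  deriv(h,d)  [via R0]
    edge(h,d)  [fact]
  deriv(d,h)  [via R0]
    edge(d,h)  [fact]

round 1: derive deriv(a,f) via R0 from edge(a,f)
round 1: derive deriv(c,c) via R0 from edge(c,c)
round 1: derive deriv(c,f) via R0 from edge(c,f)
round 1: derive deriv(c,g) via R0 from edge(c,g)
round 1: derive deriv(c,h) via R0 from edge(c,h)
round 1: derive deriv(d,a) via R0 from edge(d,a)
round 1: derive deriv(d,g) via R0 from edge(d,g)
round 1: derive deriv(d,h) via R0 from edge(d,h)
round 1: derive deriv(f,d) via R0 from edge(f,d)
round 1: derive deriv(f,f) via R0 from edge(f,f)
round 1: derive deriv(g,g) via R0 from edge(g,g)
round 1: derive deriv(g,h) via R0 from edge(g,h)
round 1: derive deriv(h,d) via R0 from edge(h,d)
round 1: derive deriv(h,g) via R0 from edge(h,g)
round 2: derive deriv(a,d) via R1 from deriv(a,f), deriv(f,d)
round 2: derive deriv(c,d) via R1 from deriv(c,f), deriv(f,d)
round 2: derive deriv(d,d) via R1 from deriv(d,h), deriv(h,d)
round 2: derive deriv(d,f) via R1 from deriv(d,a), deriv(a,f)
round 2: derive deriv(f,a) via R1 from deriv(f,d), deriv(d,a)
round 2: derive deriv(f,g) via R1 from deriv(f,d), deriv(d,g)
round 2: derive deriv(f,h) via R1 from deriv(f,d), deriv(d,h)
round 2: derive deriv(g,d) via R1 from deriv(g,h), deriv(h,d)
round 2: derive deriv(h,a) via R1 from deriv(h,d), deriv(d,a)
round 2: derive deriv(h,h) via R1 from deriv(h,d), deriv(d,h)
round 3: derive deriv(a,a) via R1 from deriv(a,d), deriv(d,a)
round 3: derive deriv(a,g) via R1 from deriv(a,d), deriv(d,g)
round 3: derive deriv(a,h) via R1 from deriv(a,d), deriv(d,h)
round 3: derive deriv(c,a) via R1 from deriv(c,d), deriv(d,a)
round 3: derive deriv(g,a) via R1 from deriv(g,d), deriv(d,a)
round 3: derive deriv(g,f) via R1 from deriv(g,d), deriv(d,f)
round 3: derive deriv(h,f) via R1 from deriv(h,a), deriv(a,f)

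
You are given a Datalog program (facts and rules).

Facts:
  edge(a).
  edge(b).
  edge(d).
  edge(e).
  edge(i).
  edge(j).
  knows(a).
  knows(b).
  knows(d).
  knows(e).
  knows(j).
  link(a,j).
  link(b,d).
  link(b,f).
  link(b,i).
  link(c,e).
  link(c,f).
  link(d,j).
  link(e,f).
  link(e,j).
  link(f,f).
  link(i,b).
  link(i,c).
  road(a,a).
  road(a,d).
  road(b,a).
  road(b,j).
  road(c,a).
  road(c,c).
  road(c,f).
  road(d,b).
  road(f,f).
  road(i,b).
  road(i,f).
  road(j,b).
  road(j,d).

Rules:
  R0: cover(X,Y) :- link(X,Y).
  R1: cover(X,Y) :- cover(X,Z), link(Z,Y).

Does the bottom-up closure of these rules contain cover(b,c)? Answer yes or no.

yes

round 1: derive cover(a,j) via R0 from link(a,j)
round 1: derive cover(b,d) via R0 from link(b,d)
round 1: derive cover(b,f) via R0 from link(b,f)
round 1: derive cover(b,i) via R0 from link(b,i)
round 1: derive cover(c,e) via R0 from link(c,e)
round 1: derive cover(c,f) via R0 from link(c,f)
round 1: derive cover(d,j) via R0 from link(d,j)
round 1: derive cover(e,f) via R0 from link(e,f)
round 1: derive cover(e,j) via R0 from link(e,j)
round 1: derive cover(f,f) via R0 from link(f,f)
round 1: derive cover(i,b) via R0 from link(i,b)
round 1: derive cover(i,c) via R0 from link(i,c)
round 2: derive cover(b,b) via R1 from cover(b,i), link(i,b)
round 2: derive cover(b,c) via R1 from cover(b,i), link(i,c)
round 2: derive cover(b,j) via R1 from cover(b,d), link(d,j)
round 2: derive cover(c,j) via R1 from cover(c,e), link(e,j)
round 2: derive cover(i,d) via R1 from cover(i,b), link(b,d)
round 2: derive cover(i,e) via R1 from cover(i,c), link(c,e)
round 2: derive cover(i,f) via R1 from cover(i,b), link(b,f)
round 2: derive cover(i,i) via R1 from cover(i,b), link(b,i)
round 3: derive cover(b,e) via R1 from cover(b,c), link(c,e)
round 3: derive cover(i,j) via R1 from cover(i,d), link(d,j)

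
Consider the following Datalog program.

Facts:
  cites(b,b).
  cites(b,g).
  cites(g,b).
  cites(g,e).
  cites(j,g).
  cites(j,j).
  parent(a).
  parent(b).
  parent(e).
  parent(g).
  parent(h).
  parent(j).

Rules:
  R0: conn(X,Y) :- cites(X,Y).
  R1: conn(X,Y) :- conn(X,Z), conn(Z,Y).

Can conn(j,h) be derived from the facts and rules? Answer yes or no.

round 1: derive conn(b,b) via R0 from cites(b,b)
round 1: derive conn(b,g) via R0 from cites(b,g)
round 1: derive conn(g,b) via R0 from cites(g,b)
round 1: derive conn(g,e) via R0 from cites(g,e)
round 1: derive conn(j,g) via R0 from cites(j,g)
round 1: derive conn(j,j) via R0 from cites(j,j)
round 2: derive conn(b,e) via R1 from conn(b,g), conn(g,e)
round 2: derive conn(g,g) via R1 from conn(g,b), conn(b,g)
round 2: derive conn(j,b) via R1 from conn(j,g), conn(g,b)
round 2: derive conn(j,e) via R1 from conn(j,g), conn(g,e)

no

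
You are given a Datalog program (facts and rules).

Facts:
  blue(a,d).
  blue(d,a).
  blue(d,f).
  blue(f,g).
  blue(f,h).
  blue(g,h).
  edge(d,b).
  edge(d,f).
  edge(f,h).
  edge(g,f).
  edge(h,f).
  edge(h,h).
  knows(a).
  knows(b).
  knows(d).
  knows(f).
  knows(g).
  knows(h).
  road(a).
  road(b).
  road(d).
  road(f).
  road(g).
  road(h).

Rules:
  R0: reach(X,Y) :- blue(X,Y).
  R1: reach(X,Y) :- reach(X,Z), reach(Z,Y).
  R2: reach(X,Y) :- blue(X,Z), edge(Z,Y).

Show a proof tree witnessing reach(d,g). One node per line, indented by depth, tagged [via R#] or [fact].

reach(d,g)  [via R1]
  reach(d,f)  [via R0]
    blue(d,f)  [fact]
  reach(f,g)  [via R0]
    blue(f,g)  [fact]

round 1: derive reach(a,d) via R0 from blue(a,d)
round 1: derive reach(d,a) via R0 from blue(d,a)
round 1: derive reach(d,f) via R0 from blue(d,f)
round 1: derive reach(f,g) via R0 from blue(f,g)
round 1: derive reach(f,h) via R0 from blue(f,h)
round 1: derive reach(g,h) via R0 from blue(g,h)
round 1: derive reach(a,b) via R2 from blue(a,d), edge(d,b)
round 1: derive reach(a,f) via R2 from blue(a,d), edge(d,f)
round 1: derive reach(d,h) via R2 from blue(d,f), edge(f,h)
round 1: derive reach(f,f) via R2 from blue(f,g), edge(g,f)
round 1: derive reach(g,f) via R2 from blue(g,h), edge(h,f)
round 2: derive reach(a,a) via R1 from reach(a,d), reach(d,a)
round 2: derive reach(a,g) via R1 from reach(a,f), reach(f,g)
round 2: derive reach(a,h) via R1 from reach(a,d), reach(d,h)
round 2: derive reach(d,b) via R1 from reach(d,a), reach(a,b)
round 2: derive reach(d,d) via R1 from reach(d,a), reach(a,d)
round 2: derive reach(d,g) via R1 from reach(d,f), reach(f,g)
round 2: derive reach(g,g) via R1 from reach(g,f), reach(f,g)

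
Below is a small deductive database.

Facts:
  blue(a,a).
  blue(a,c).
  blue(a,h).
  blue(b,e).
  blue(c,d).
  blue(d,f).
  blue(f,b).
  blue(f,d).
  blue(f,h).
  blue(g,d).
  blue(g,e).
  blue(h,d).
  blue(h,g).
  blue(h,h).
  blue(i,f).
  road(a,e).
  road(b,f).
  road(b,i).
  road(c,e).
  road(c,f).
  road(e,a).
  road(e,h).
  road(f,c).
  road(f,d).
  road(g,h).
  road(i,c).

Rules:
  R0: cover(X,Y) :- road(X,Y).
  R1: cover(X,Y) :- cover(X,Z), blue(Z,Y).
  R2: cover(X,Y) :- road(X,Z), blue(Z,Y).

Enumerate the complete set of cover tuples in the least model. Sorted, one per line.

round 1: derive cover(a,e) via R0 from road(a,e)
round 1: derive cover(b,f) via R0 from road(b,f)
round 1: derive cover(b,i) via R0 from road(b,i)
round 1: derive cover(c,e) via R0 from road(c,e)
round 1: derive cover(c,f) via R0 from road(c,f)
round 1: derive cover(e,a) via R0 from road(e,a)
round 1: derive cover(e,h) via R0 from road(e,h)
round 1: derive cover(f,c) via R0 from road(f,c)
round 1: derive cover(f,d) via R0 from road(f,d)
round 1: derive cover(g,h) via R0 from road(g,h)
round 1: derive cover(i,c) via R0 from road(i,c)
round 1: derive cover(b,b) via R2 from road(b,f), blue(f,b)
round 1: derive cover(b,d) via R2 from road(b,f), blue(f,d)
round 1: derive cover(b,h) via R2 from road(b,f), blue(f,h)
round 1: derive cover(c,b) via R2 from road(c,f), blue(f,b)
round 1: derive cover(c,d) via R2 from road(c,f), blue(f,d)
round 1: derive cover(c,h) via R2 from road(c,f), blue(f,h)
round 1: derive cover(e,c) via R2 from road(e,a), blue(a,c)
round 1: derive cover(e,d) via R2 from road(e,h), blue(h,d)
round 1: derive cover(e,g) via R2 from road(e,h), blue(h,g)
round 1: derive cover(f,f) via R2 from road(f,d), blue(d,f)
round 1: derive cover(g,d) via R2 from road(g,h), blue(h,d)
round 1: derive cover(g,g) via R2 from road(g,h), blue(h,g)
round 1: derive cover(i,d) via R2 from road(i,c), blue(c,d)
round 2: derive cover(b,e) via R1 from cover(b,b), blue(b,e)
round 2: derive cover(b,g) via R1 from cover(b,h), blue(h,g)
round 2: derive cover(c,g) via R1 from cover(c,h), blue(h,g)
round 2: derive cover(e,e) via R1 from cover(e,g), blue(g,e)
round 2: derive cover(e,f) via R1 from cover(e,d), blue(d,f)
round 2: derive cover(f,b) via R1 from cover(f,f), blue(f,b)
round 2: derive cover(f,h) via R1 from cover(f,f), blue(f,h)
round 2: derive cover(g,e) via R1 from cover(g,g), blue(g,e)
round 2: derive cover(g,f) via R1 from cover(g,d), blue(d,f)
round 2: derive cover(i,f) via R1 from cover(i,d), blue(d,f)
round 3: derive cover(e,b) via R1 from cover(e,f), blue(f,b)
round 3: derive cover(f,e) via R1 from cover(f,b), blue(b,e)
round 3: derive cover(f,g) via R1 from cover(f,h), blue(h,g)
round 3: derive cover(g,b) via R1 from cover(g,f), blue(f,b)
round 3: derive cover(i,b) via R1 from cover(i,f), blue(f,b)
round 3: derive cover(i,h) via R1 from cover(i,f), blue(f,h)
round 4: derive cover(i,e) via R1 from cover(i,b), blue(b,e)
round 4: derive cover(i,g) via R1 from cover(i,h), blue(h,g)

cover(a,e)
cover(b,b)
cover(b,d)
cover(b,e)
cover(b,f)
cover(b,g)
cover(b,h)
cover(b,i)
cover(c,b)
cover(c,d)
cover(c,e)
cover(c,f)
cover(c,g)
cover(c,h)
cover(e,a)
cover(e,b)
cover(e,c)
cover(e,d)
cover(e,e)
cover(e,f)
cover(e,g)
cover(e,h)
cover(f,b)
cover(f,c)
cover(f,d)
cover(f,e)
cover(f,f)
cover(f,g)
cover(f,h)
cover(g,b)
cover(g,d)
cover(g,e)
cover(g,f)
cover(g,g)
cover(g,h)
cover(i,b)
cover(i,c)
cover(i,d)
cover(i,e)
cover(i,f)
cover(i,g)
cover(i,h)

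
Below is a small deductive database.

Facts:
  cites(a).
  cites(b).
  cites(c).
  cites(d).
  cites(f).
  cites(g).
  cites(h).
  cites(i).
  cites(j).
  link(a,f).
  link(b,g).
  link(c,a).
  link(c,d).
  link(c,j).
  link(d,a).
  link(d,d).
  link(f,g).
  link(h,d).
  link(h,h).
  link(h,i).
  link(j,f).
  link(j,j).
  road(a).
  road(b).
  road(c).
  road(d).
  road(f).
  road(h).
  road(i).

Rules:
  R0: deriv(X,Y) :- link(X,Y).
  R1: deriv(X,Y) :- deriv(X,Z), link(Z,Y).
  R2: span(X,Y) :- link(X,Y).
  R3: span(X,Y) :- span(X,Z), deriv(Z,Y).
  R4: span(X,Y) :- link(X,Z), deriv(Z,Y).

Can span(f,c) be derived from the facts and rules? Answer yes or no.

no

round 1: derive deriv(a,f) via R0 from link(a,f)
round 1: derive deriv(b,g) via R0 from link(b,g)
round 1: derive deriv(c,a) via R0 from link(c,a)
round 1: derive deriv(c,d) via R0 from link(c,d)
round 1: derive deriv(c,j) via R0 from link(c,j)
round 1: derive deriv(d,a) via R0 from link(d,a)
round 1: derive deriv(d,d) via R0 from link(d,d)
round 1: derive deriv(f,g) via R0 from link(f,g)
round 1: derive deriv(h,d) via R0 from link(h,d)
round 1: derive deriv(h,h) via R0 from link(h,h)
round 1: derive deriv(h,i) via R0 from link(h,i)
round 1: derive deriv(j,f) via R0 from link(j,f)
round 1: derive deriv(j,j) via R0 from link(j,j)
round 1: derive span(a,f) via R2 from link(a,f)
round 1: derive span(b,g) via R2 from link(b,g)
round 1: derive span(c,a) via R2 from link(c,a)
round 1: derive span(c,d) via R2 from link(c,d)
round 1: derive span(c,j) via R2 from link(c,j)
round 1: derive span(d,a) via R2 from link(d,a)
round 1: derive span(d,d) via R2 from link(d,d)
round 1: derive span(f,g) via R2 from link(f,g)
round 1: derive span(h,d) via R2 from link(h,d)
round 1: derive span(h,h) via R2 from link(h,h)
round 1: derive span(h,i) via R2 from link(h,i)
round 1: derive span(j,f) via R2 from link(j,f)
round 1: derive span(j,j) via R2 from link(j,j)
round 2: derive deriv(a,g) via R1 from deriv(a,f), link(f,g)
round 2: derive deriv(c,f) via R1 from deriv(c,a), link(a,f)
round 2: derive deriv(d,f) via R1 from deriv(d,a), link(a,f)
round 2: derive deriv(h,a) via R1 from deriv(h,d), link(d,a)
round 2: derive deriv(j,g) via R1 from deriv(j,f), link(f,g)
round 2: derive span(a,g) via R3 from span(a,f), deriv(f,g)
round 2: derive span(c,f) via R3 from span(c,a), deriv(a,f)
round 2: derive span(d,f) via R3 from span(d,a), deriv(a,f)
round 2: derive span(h,a) via R3 from span(h,d), deriv(d,a)
round 2: derive span(j,g) via R3 from span(j,f), deriv(f,g)
round 3: derive deriv(c,g) via R1 from deriv(c,f), link(f,g)
round 3: derive deriv(d,g) via R1 from deriv(d,f), link(f,g)
round 3: derive deriv(h,f) via R1 from deriv(h,a), link(a,f)
round 3: derive span(c,g) via R3 from span(c,a), deriv(a,g)
round 3: derive span(d,g) via R3 from span(d,a), deriv(a,g)
round 3: derive span(h,f) via R3 from span(h,a), deriv(a,f)
round 3: derive span(h,g) via R3 from span(h,a), deriv(a,g)
round 4: derive deriv(h,g) via R1 from deriv(h,f), link(f,g)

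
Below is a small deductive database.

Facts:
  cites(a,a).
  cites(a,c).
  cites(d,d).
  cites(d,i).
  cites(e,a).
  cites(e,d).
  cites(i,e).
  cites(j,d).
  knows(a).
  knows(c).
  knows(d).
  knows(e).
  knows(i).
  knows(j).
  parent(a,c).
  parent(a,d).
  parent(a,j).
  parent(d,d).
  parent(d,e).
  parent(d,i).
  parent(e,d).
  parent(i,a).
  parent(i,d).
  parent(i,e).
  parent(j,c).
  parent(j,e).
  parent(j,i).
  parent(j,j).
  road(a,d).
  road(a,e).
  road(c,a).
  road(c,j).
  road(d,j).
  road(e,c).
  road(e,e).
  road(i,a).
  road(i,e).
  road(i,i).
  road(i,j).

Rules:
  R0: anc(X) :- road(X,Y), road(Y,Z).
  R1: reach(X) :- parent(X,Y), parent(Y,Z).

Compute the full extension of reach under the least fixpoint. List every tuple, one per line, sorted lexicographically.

round 1: derive reach(a) via R1 from parent(a,d), parent(d,d)
round 1: derive reach(d) via R1 from parent(d,d), parent(d,d)
round 1: derive reach(e) via R1 from parent(e,d), parent(d,d)
round 1: derive reach(i) via R1 from parent(i,a), parent(a,c)
round 1: derive reach(j) via R1 from parent(j,e), parent(e,d)

reach(a)
reach(d)
reach(e)
reach(i)
reach(j)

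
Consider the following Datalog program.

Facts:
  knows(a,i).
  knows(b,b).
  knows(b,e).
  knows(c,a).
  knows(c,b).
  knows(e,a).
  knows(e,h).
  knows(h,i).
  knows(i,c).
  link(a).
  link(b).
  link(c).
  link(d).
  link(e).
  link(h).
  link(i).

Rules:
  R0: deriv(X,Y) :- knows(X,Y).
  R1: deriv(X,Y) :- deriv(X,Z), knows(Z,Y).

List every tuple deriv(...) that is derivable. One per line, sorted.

deriv(a,a)
deriv(a,b)
deriv(a,c)
deriv(a,e)
deriv(a,h)
deriv(a,i)
deriv(b,a)
deriv(b,b)
deriv(b,c)
deriv(b,e)
deriv(b,h)
deriv(b,i)
deriv(c,a)
deriv(c,b)
deriv(c,c)
deriv(c,e)
deriv(c,h)
deriv(c,i)
deriv(e,a)
deriv(e,b)
deriv(e,c)
deriv(e,e)
deriv(e,h)
deriv(e,i)
deriv(h,a)
deriv(h,b)
deriv(h,c)
deriv(h,e)
deriv(h,h)
deriv(h,i)
deriv(i,a)
deriv(i,b)
deriv(i,c)
deriv(i,e)
deriv(i,h)
deriv(i,i)

round 1: derive deriv(a,i) via R0 from knows(a,i)
round 1: derive deriv(b,b) via R0 from knows(b,b)
round 1: derive deriv(b,e) via R0 from knows(b,e)
round 1: derive deriv(c,a) via R0 from knows(c,a)
round 1: derive deriv(c,b) via R0 from knows(c,b)
round 1: derive deriv(e,a) via R0 from knows(e,a)
round 1: derive deriv(e,h) via R0 from knows(e,h)
round 1: derive deriv(h,i) via R0 from knows(h,i)
round 1: derive deriv(i,c) via R0 from knows(i,c)
round 2: derive deriv(a,c) via R1 from deriv(a,i), knows(i,c)
round 2: derive deriv(b,a) via R1 from deriv(b,e), knows(e,a)
round 2: derive deriv(b,h) via R1 from deriv(b,e), knows(e,h)
round 2: derive deriv(c,e) via R1 from deriv(c,b), knows(b,e)
round 2: derive deriv(c,i) via R1 from deriv(c,a), knows(a,i)
round 2: derive deriv(e,i) via R1 from deriv(e,a), knows(a,i)
round 2: derive deriv(h,c) via R1 from deriv(h,i), knows(i,c)
round 2: derive deriv(i,a) via R1 from deriv(i,c), knows(c,a)
round 2: derive deriv(i,b) via R1 from deriv(i,c), knows(c,b)
round 3: derive deriv(a,a) via R1 from deriv(a,c), knows(c,a)
round 3: derive deriv(a,b) via R1 from deriv(a,c), knows(c,b)
round 3: derive deriv(b,i) via R1 from deriv(b,a), knows(a,i)
round 3: derive deriv(c,c) via R1 from deriv(c,i), knows(i,c)
round 3: derive deriv(c,h) via R1 from deriv(c,e), knows(e,h)
round 3: derive deriv(e,c) via R1 from deriv(e,i), knows(i,c)
round 3: derive deriv(h,a) via R1 from deriv(h,c), knows(c,a)
round 3: derive deriv(h,b) via R1 from deriv(h,c), knows(c,b)
round 3: derive deriv(i,e) via R1 from deriv(i,b), knows(b,e)
round 3: derive deriv(i,i) via R1 from deriv(i,a), knows(a,i)
round 4: derive deriv(a,e) via R1 from deriv(a,b), knows(b,e)
round 4: derive deriv(b,c) via R1 from deriv(b,i), knows(i,c)
round 4: derive deriv(e,b) via R1 from deriv(e,c), knows(c,b)
round 4: derive deriv(h,e) via R1 from deriv(h,b), knows(b,e)
round 4: derive deriv(i,h) via R1 from deriv(i,e), knows(e,h)
round 5: derive deriv(a,h) via R1 from deriv(a,e), knows(e,h)
round 5: derive deriv(e,e) via R1 from deriv(e,b), knows(b,e)
round 5: derive deriv(h,h) via R1 from deriv(h,e), knows(e,h)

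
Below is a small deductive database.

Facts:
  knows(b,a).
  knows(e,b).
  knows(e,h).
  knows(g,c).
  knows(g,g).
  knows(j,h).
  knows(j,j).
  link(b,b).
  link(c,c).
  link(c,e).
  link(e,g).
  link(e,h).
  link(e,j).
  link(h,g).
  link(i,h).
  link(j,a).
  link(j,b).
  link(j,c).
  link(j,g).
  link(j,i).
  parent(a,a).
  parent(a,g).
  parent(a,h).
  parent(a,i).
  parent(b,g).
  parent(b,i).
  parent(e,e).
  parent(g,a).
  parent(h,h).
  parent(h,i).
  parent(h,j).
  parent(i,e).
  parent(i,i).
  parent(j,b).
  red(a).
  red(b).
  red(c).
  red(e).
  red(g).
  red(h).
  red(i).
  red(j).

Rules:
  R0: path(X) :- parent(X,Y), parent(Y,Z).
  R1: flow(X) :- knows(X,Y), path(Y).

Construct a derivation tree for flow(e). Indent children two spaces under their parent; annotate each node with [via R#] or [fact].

flow(e)  [via R1]
  knows(e,b)  [fact]
  path(b)  [via R0]
    parent(b,g)  [fact]
    parent(g,a)  [fact]

round 1: derive path(a) via R0 from parent(a,a), parent(a,a)
round 1: derive path(b) via R0 from parent(b,g), parent(g,a)
round 1: derive path(e) via R0 from parent(e,e), parent(e,e)
round 1: derive path(g) via R0 from parent(g,a), parent(a,a)
round 1: derive path(h) via R0 from parent(h,h), parent(h,h)
round 1: derive path(i) via R0 from parent(i,e), parent(e,e)
round 1: derive path(j) via R0 from parent(j,b), parent(b,g)
round 2: derive flow(b) via R1 from knows(b,a), path(a)
round 2: derive flow(e) via R1 from knows(e,b), path(b)
round 2: derive flow(g) via R1 from knows(g,g), path(g)
round 2: derive flow(j) via R1 from knows(j,h), path(h)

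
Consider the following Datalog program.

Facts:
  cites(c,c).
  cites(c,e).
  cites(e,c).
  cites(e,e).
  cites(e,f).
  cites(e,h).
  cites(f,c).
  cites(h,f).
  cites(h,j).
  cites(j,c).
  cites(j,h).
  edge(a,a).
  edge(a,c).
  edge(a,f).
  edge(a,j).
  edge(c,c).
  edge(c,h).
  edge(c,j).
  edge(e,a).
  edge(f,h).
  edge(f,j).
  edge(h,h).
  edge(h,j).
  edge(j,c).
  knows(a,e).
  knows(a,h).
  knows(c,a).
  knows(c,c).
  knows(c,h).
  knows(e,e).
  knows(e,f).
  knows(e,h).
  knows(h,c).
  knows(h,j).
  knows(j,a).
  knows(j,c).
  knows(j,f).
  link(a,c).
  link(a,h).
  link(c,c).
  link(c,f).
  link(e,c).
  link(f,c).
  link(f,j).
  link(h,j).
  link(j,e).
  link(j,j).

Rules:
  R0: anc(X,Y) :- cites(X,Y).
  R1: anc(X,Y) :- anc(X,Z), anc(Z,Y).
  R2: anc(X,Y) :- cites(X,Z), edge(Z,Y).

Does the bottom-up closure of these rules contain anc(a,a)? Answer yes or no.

round 1: derive anc(c,c) via R0 from cites(c,c)
round 1: derive anc(c,e) via R0 from cites(c,e)
round 1: derive anc(e,c) via R0 from cites(e,c)
round 1: derive anc(e,e) via R0 from cites(e,e)
round 1: derive anc(e,f) via R0 from cites(e,f)
round 1: derive anc(e,h) via R0 from cites(e,h)
round 1: derive anc(f,c) via R0 from cites(f,c)
round 1: derive anc(h,f) via R0 from cites(h,f)
round 1: derive anc(h,j) via R0 from cites(h,j)
round 1: derive anc(j,c) via R0 from cites(j,c)
round 1: derive anc(j,h) via R0 from cites(j,h)
round 1: derive anc(c,a) via R2 from cites(c,e), edge(e,a)
round 1: derive anc(c,h) via R2 from cites(c,c), edge(c,h)
round 1: derive anc(c,j) via R2 from cites(c,c), edge(c,j)
round 1: derive anc(e,a) via R2 from cites(e,e), edge(e,a)
round 1: derive anc(e,j) via R2 from cites(e,c), edge(c,j)
round 1: derive anc(f,h) via R2 from cites(f,c), edge(c,h)
round 1: derive anc(f,j) via R2 from cites(f,c), edge(c,j)
round 1: derive anc(h,c) via R2 from cites(h,j), edge(j,c)
round 1: derive anc(h,h) via R2 from cites(h,f), edge(f,h)
round 1: derive anc(j,j) via R2 from cites(j,c), edge(c,j)
round 2: derive anc(c,f) via R1 from anc(c,e), anc(e,f)
round 2: derive anc(f,a) via R1 from anc(f,c), anc(c,a)
round 2: derive anc(f,e) via R1 from anc(f,c), anc(c,e)
round 2: derive anc(f,f) via R1 from anc(f,h), anc(h,f)
round 2: derive anc(h,a) via R1 from anc(h,c), anc(c,a)
round 2: derive anc(h,e) via R1 from anc(h,c), anc(c,e)
round 2: derive anc(j,a) via R1 from anc(j,c), anc(c,a)
round 2: derive anc(j,e) via R1 from anc(j,c), anc(c,e)
round 2: derive anc(j,f) via R1 from anc(j,h), anc(h,f)

no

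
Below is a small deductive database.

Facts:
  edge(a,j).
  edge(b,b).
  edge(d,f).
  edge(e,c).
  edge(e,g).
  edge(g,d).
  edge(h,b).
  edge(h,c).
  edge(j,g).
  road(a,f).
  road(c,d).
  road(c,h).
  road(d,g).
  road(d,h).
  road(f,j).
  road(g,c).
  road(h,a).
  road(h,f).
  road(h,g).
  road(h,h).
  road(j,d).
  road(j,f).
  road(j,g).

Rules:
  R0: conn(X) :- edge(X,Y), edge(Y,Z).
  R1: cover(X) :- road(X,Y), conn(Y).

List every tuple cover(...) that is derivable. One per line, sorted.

round 1: derive conn(a) via R0 from edge(a,j), edge(j,g)
round 1: derive conn(b) via R0 from edge(b,b), edge(b,b)
round 1: derive conn(e) via R0 from edge(e,g), edge(g,d)
round 1: derive conn(g) via R0 from edge(g,d), edge(d,f)
round 1: derive conn(h) via R0 from edge(h,b), edge(b,b)
round 1: derive conn(j) via R0 from edge(j,g), edge(g,d)
round 2: derive cover(c) via R1 from road(c,h), conn(h)
round 2: derive cover(d) via R1 from road(d,g), conn(g)
round 2: derive cover(f) via R1 from road(f,j), conn(j)
round 2: derive cover(h) via R1 from road(h,a), conn(a)
round 2: derive cover(j) via R1 from road(j,g), conn(g)

cover(c)
cover(d)
cover(f)
cover(h)
cover(j)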